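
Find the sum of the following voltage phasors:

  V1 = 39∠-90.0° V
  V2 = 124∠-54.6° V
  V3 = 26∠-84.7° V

Step 1 — Convert each phasor to rectangular form:
  V1 = 39·(cos(-90.0°) + j·sin(-90.0°)) = 0 - j39 V
  V2 = 124·(cos(-54.6°) + j·sin(-54.6°)) = 71.83 - j101.1 V
  V3 = 26·(cos(-84.7°) + j·sin(-84.7°)) = 2.402 - j25.89 V
Step 2 — Sum components: V_total = 74.23 - j166 V.
Step 3 — Convert to polar: |V_total| = 181.8 V, ∠V_total = -65.9°.

V_total = 181.8∠-65.9° V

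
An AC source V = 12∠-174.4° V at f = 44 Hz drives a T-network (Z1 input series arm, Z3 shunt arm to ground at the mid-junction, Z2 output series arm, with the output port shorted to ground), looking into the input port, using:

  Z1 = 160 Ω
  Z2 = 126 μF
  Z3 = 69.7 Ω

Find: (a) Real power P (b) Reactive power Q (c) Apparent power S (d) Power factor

Step 1 — Angular frequency: ω = 2π·f = 2π·44 = 276.5 rad/s.
Step 2 — Component impedances:
  Z1: Z = R = 160 Ω
  Z2: Z = 1/(jωC) = -j/(ω·C) = 0 - j28.71 Ω
  Z3: Z = R = 69.7 Ω
Step 3 — With the output port shorted to ground, the output series arm Z2 runs from the junction to ground; the shunt arm Z3 also runs from the junction to ground. They appear in parallel: Z3 || Z2 = 10.11 - j24.54 Ω.
Step 4 — Series with input arm Z1: Z_in = Z1 + (Z3 || Z2) = 170.1 - j24.54 Ω = 171.9∠-8.2° Ω.
Step 5 — Source phasor: V = 12∠-174.4° V = -11.94 - j1.171 V.
Step 6 — Current: I = V / Z = -0.0678 - j0.01667 A = 0.06982∠-166.2° A.
Step 7 — Complex power: S = V·I* = 0.8293 - j0.1196 VA.
Step 8 — Real power: P = Re(S) = 0.8293 W.
Step 9 — Reactive power: Q = Im(S) = -0.1196 VAR.
Step 10 — Apparent power: |S| = 0.8378 VA.
Step 11 — Power factor: PF = P/|S| = 0.9898 (leading).

(a) P = 0.8293 W  (b) Q = -0.1196 VAR  (c) S = 0.8378 VA  (d) PF = 0.9898 (leading)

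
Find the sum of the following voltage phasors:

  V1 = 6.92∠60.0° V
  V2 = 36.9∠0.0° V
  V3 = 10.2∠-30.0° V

Step 1 — Convert each phasor to rectangular form:
  V1 = 6.92·(cos(60.0°) + j·sin(60.0°)) = 3.46 + j5.993 V
  V2 = 36.9·(cos(0.0°) + j·sin(0.0°)) = 36.9 V
  V3 = 10.2·(cos(-30.0°) + j·sin(-30.0°)) = 8.833 - j5.1 V
Step 2 — Sum components: V_total = 49.19 + j0.8929 V.
Step 3 — Convert to polar: |V_total| = 49.2 V, ∠V_total = 1.0°.

V_total = 49.2∠1.0° V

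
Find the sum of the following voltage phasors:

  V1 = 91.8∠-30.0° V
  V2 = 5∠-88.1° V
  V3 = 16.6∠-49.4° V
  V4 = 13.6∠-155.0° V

Step 1 — Convert each phasor to rectangular form:
  V1 = 91.8·(cos(-30.0°) + j·sin(-30.0°)) = 79.5 - j45.9 V
  V2 = 5·(cos(-88.1°) + j·sin(-88.1°)) = 0.1658 - j4.997 V
  V3 = 16.6·(cos(-49.4°) + j·sin(-49.4°)) = 10.8 - j12.6 V
  V4 = 13.6·(cos(-155.0°) + j·sin(-155.0°)) = -12.33 - j5.748 V
Step 2 — Sum components: V_total = 78.14 - j69.25 V.
Step 3 — Convert to polar: |V_total| = 104.4 V, ∠V_total = -41.5°.

V_total = 104.4∠-41.5° V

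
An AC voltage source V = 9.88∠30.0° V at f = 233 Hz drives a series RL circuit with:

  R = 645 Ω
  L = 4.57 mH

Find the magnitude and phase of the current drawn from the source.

Step 1 — Angular frequency: ω = 2π·f = 2π·233 = 1464 rad/s.
Step 2 — Component impedances:
  R: Z = R = 645 Ω
  L: Z = jωL = j·1464·0.00457 = 0 + j6.69 Ω
Step 3 — Series combination: Z_total = R + L = 645 + j6.69 Ω = 645∠0.6° Ω.
Step 4 — Source phasor: V = 9.88∠30.0° V = 8.556 + j4.94 V.
Step 5 — Ohm's law: I = V / Z_total = (8.556 + j4.94) / (645 + j6.69) = 0.01334 + j0.007521 A.
Step 6 — Convert to polar: |I| = 0.01532 A, ∠I = 29.4°.

I = 0.01532∠29.4° A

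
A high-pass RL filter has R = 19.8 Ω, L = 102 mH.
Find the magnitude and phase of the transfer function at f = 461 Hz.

Step 1 — Angular frequency: ω = 2π·461 = 2897 rad/s.
Step 2 — Transfer function: H(jω) = jωL/(R + jωL).
Step 3 — Numerator jωL = j·295.4; denominator R + jωL = 19.8 + j295.4.
Step 4 — H = 0.9955 + j0.06672.
Step 5 — Magnitude: |H| = 0.9978 (-0.0 dB); phase: φ = 3.8°.

|H| = 0.9978 (-0.0 dB), φ = 3.8°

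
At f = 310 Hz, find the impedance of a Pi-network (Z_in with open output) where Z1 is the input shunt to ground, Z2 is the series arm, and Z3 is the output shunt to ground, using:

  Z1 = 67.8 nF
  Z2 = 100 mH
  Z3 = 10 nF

Step 1 — Angular frequency: ω = 2π·f = 2π·310 = 1948 rad/s.
Step 2 — Component impedances:
  Z1: Z = 1/(jωC) = -j/(ω·C) = 0 - j7572 Ω
  Z2: Z = jωL = j·1948·0.1 = 0 + j194.8 Ω
  Z3: Z = 1/(jωC) = -j/(ω·C) = 0 - j5.134e+04 Ω
Step 3 — With open output, the series arm Z2 and the output shunt Z3 appear in series to ground: Z2 + Z3 = 0 - j5.115e+04 Ω.
Step 4 — Parallel with input shunt Z1: Z_in = Z1 || (Z2 + Z3) = 0 - j6596 Ω = 6596∠-90.0° Ω.

Z = 0 - j6596 Ω = 6596∠-90.0° Ω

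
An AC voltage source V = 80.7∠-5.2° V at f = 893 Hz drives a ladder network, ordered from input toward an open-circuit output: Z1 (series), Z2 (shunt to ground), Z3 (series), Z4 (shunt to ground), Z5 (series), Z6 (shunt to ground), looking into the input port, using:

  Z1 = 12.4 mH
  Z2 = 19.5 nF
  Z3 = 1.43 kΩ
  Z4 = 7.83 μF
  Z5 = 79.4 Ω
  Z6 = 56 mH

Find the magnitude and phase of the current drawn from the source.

Step 1 — Angular frequency: ω = 2π·f = 2π·893 = 5611 rad/s.
Step 2 — Component impedances:
  Z1: Z = jωL = j·5611·0.0124 = 0 + j69.57 Ω
  Z2: Z = 1/(jωC) = -j/(ω·C) = 0 - j9140 Ω
  Z3: Z = R = 1430 Ω
  Z4: Z = 1/(jωC) = -j/(ω·C) = 0 - j22.76 Ω
  Z5: Z = R = 79.4 Ω
  Z6: Z = jωL = j·5611·0.056 = 0 + j314.2 Ω
Step 3 — Ladder network (open output): work backward from the far end, alternating series and parallel combinations. Z_in = 1389 - j171.6 Ω = 1400∠-7.0° Ω.
Step 4 — Source phasor: V = 80.7∠-5.2° V = 80.37 - j7.314 V.
Step 5 — Ohm's law: I = V / Z_total = (80.37 - j7.314) / (1389 - j171.6) = 0.05763 + j0.001854 A.
Step 6 — Convert to polar: |I| = 0.05766 A, ∠I = 1.8°.

I = 0.05766∠1.8° A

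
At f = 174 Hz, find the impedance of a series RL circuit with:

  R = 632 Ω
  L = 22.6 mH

Step 1 — Angular frequency: ω = 2π·f = 2π·174 = 1093 rad/s.
Step 2 — Component impedances:
  R: Z = R = 632 Ω
  L: Z = jωL = j·1093·0.0226 = 0 + j24.71 Ω
Step 3 — Series combination: Z_total = R + L = 632 + j24.71 Ω = 632.5∠2.2° Ω.

Z = 632 + j24.71 Ω = 632.5∠2.2° Ω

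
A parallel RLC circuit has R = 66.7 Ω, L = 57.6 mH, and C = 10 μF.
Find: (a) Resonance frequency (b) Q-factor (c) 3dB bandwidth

Step 1 — Resonance: ω₀ = 1/√(LC) = 1/√(0.0576·1e-05) = 1318 rad/s.
Step 2 — f₀ = ω₀/(2π) = 209.7 Hz.
Step 3 — Parallel Q: Q = R/(ω₀L) = 66.7/(1318·0.0576) = 0.8788.
Step 4 — Bandwidth: Δω = ω₀/Q = 1499 rad/s; BW = Δω/(2π) = 238.6 Hz.

(a) f₀ = 209.7 Hz  (b) Q = 0.8788  (c) BW = 238.6 Hz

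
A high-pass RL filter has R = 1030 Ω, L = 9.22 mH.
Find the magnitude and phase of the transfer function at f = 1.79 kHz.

Step 1 — Angular frequency: ω = 2π·1790 = 1.125e+04 rad/s.
Step 2 — Transfer function: H(jω) = jωL/(R + jωL).
Step 3 — Numerator jωL = j·103.7; denominator R + jωL = 1030 + j103.7.
Step 4 — H = 0.01003 + j0.09967.
Step 5 — Magnitude: |H| = 0.1002 (-20.0 dB); phase: φ = 84.3°.

|H| = 0.1002 (-20.0 dB), φ = 84.3°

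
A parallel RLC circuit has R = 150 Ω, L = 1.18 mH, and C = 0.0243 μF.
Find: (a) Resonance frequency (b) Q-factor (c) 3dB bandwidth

Step 1 — Resonance: ω₀ = 1/√(LC) = 1/√(0.00118·2.43e-08) = 1.867e+05 rad/s.
Step 2 — f₀ = ω₀/(2π) = 2.972e+04 Hz.
Step 3 — Parallel Q: Q = R/(ω₀L) = 150/(1.867e+05·0.00118) = 0.6807.
Step 4 — Bandwidth: Δω = ω₀/Q = 2.743e+05 rad/s; BW = Δω/(2π) = 4.366e+04 Hz.

(a) f₀ = 2.972e+04 Hz  (b) Q = 0.6807  (c) BW = 4.366e+04 Hz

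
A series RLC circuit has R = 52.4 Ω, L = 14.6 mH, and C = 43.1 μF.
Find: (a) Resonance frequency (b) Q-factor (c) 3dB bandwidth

Step 1 — Resonance: ω₀ = 1/√(LC) = 1/√(0.0146·4.31e-05) = 1261 rad/s.
Step 2 — f₀ = ω₀/(2π) = 200.6 Hz.
Step 3 — Series Q: Q = ω₀L/R = 1261·0.0146/52.4 = 0.3512.
Step 4 — Bandwidth: Δω = ω₀/Q = 3589 rad/s; BW = Δω/(2π) = 571.2 Hz.

(a) f₀ = 200.6 Hz  (b) Q = 0.3512  (c) BW = 571.2 Hz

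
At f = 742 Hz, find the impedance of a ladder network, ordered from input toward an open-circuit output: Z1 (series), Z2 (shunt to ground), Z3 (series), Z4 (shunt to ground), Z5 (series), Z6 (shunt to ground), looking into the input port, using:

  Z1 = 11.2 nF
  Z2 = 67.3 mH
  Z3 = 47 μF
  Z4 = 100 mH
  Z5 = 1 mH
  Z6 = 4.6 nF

Step 1 — Angular frequency: ω = 2π·f = 2π·742 = 4662 rad/s.
Step 2 — Component impedances:
  Z1: Z = 1/(jωC) = -j/(ω·C) = 0 - j1.915e+04 Ω
  Z2: Z = jωL = j·4662·0.0673 = 0 + j313.8 Ω
  Z3: Z = 1/(jωC) = -j/(ω·C) = 0 - j4.564 Ω
  Z4: Z = jωL = j·4662·0.1 = 0 + j466.2 Ω
  Z5: Z = jωL = j·4662·0.001 = 0 + j4.662 Ω
  Z6: Z = 1/(jωC) = -j/(ω·C) = 0 - j4.663e+04 Ω
Step 3 — Ladder network (open output): work backward from the far end, alternating series and parallel combinations. Z_in = 0 - j1.896e+04 Ω = 1.896e+04∠-90.0° Ω.

Z = 0 - j1.896e+04 Ω = 1.896e+04∠-90.0° Ω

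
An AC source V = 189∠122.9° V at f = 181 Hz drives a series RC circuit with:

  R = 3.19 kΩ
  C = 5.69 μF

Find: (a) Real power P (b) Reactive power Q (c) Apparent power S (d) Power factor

Step 1 — Angular frequency: ω = 2π·f = 2π·181 = 1137 rad/s.
Step 2 — Component impedances:
  R: Z = R = 3190 Ω
  C: Z = 1/(jωC) = -j/(ω·C) = 0 - j154.5 Ω
Step 3 — Series combination: Z_total = R + C = 3190 - j154.5 Ω = 3194∠-2.8° Ω.
Step 4 — Source phasor: V = 189∠122.9° V = -102.7 + j158.7 V.
Step 5 — Current: I = V / Z = -0.03451 + j0.04807 A = 0.05918∠125.7° A.
Step 6 — Complex power: S = V·I* = 11.17 - j0.5412 VA.
Step 7 — Real power: P = Re(S) = 11.17 W.
Step 8 — Reactive power: Q = Im(S) = -0.5412 VAR.
Step 9 — Apparent power: |S| = 11.18 VA.
Step 10 — Power factor: PF = P/|S| = 0.9988 (leading).

(a) P = 11.17 W  (b) Q = -0.5412 VAR  (c) S = 11.18 VA  (d) PF = 0.9988 (leading)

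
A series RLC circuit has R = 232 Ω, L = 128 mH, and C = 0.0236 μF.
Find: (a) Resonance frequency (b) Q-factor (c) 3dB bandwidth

Step 1 — Resonance: ω₀ = 1/√(LC) = 1/√(0.128·2.36e-08) = 1.819e+04 rad/s.
Step 2 — f₀ = ω₀/(2π) = 2896 Hz.
Step 3 — Series Q: Q = ω₀L/R = 1.819e+04·0.128/232 = 10.04.
Step 4 — Bandwidth: Δω = ω₀/Q = 1813 rad/s; BW = Δω/(2π) = 288.5 Hz.

(a) f₀ = 2896 Hz  (b) Q = 10.04  (c) BW = 288.5 Hz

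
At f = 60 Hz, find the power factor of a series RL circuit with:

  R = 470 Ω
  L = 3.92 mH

Step 1 — Angular frequency: ω = 2π·f = 2π·60 = 377 rad/s.
Step 2 — Component impedances:
  R: Z = R = 470 Ω
  L: Z = jωL = j·377·0.00392 = 0 + j1.478 Ω
Step 3 — Series combination: Z_total = R + L = 470 + j1.478 Ω = 470∠0.2° Ω.
Step 4 — Power factor: PF = cos(φ) = Re(Z)/|Z| = 470/470 = 1.
Step 5 — Type: Im(Z) = 1.478 ⇒ lagging (phase φ = 0.2°).

PF = 1 (lagging, φ = 0.2°)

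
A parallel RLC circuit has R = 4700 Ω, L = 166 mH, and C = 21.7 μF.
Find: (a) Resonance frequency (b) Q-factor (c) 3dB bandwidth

Step 1 — Resonance: ω₀ = 1/√(LC) = 1/√(0.166·2.17e-05) = 526.9 rad/s.
Step 2 — f₀ = ω₀/(2π) = 83.86 Hz.
Step 3 — Parallel Q: Q = R/(ω₀L) = 4700/(526.9·0.166) = 53.74.
Step 4 — Bandwidth: Δω = ω₀/Q = 9.805 rad/s; BW = Δω/(2π) = 1.56 Hz.

(a) f₀ = 83.86 Hz  (b) Q = 53.74  (c) BW = 1.56 Hz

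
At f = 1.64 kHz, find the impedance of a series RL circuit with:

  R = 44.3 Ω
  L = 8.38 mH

Step 1 — Angular frequency: ω = 2π·f = 2π·1640 = 1.03e+04 rad/s.
Step 2 — Component impedances:
  R: Z = R = 44.3 Ω
  L: Z = jωL = j·1.03e+04·0.00838 = 0 + j86.35 Ω
Step 3 — Series combination: Z_total = R + L = 44.3 + j86.35 Ω = 97.05∠62.8° Ω.

Z = 44.3 + j86.35 Ω = 97.05∠62.8° Ω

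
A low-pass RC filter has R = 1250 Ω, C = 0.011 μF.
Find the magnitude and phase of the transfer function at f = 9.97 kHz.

Step 1 — Angular frequency: ω = 2π·9970 = 6.264e+04 rad/s.
Step 2 — Transfer function: H(jω) = 1/(1 + jωRC).
Step 3 — Denominator: 1 + jωRC = 1 + j·6.264e+04·1250·1.1e-08 = 1 + j0.8613.
Step 4 — H = 0.5741 - j0.4945.
Step 5 — Magnitude: |H| = 0.7577 (-2.4 dB); phase: φ = -40.7°.

|H| = 0.7577 (-2.4 dB), φ = -40.7°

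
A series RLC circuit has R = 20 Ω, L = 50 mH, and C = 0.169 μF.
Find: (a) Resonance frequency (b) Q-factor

Step 1 — Resonance condition Im(Z)=0 gives ω₀ = 1/√(LC).
Step 2 — ω₀ = 1/√(0.05·1.69e-07) = 1.088e+04 rad/s.
Step 3 — f₀ = ω₀/(2π) = 1731 Hz.
Step 4 — Series Q: Q = ω₀L/R = 1.088e+04·0.05/20 = 27.2.

(a) f₀ = 1731 Hz  (b) Q = 27.2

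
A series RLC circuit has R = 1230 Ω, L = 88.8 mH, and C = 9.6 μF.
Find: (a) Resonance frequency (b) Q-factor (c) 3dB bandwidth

Step 1 — Resonance: ω₀ = 1/√(LC) = 1/√(0.0888·9.6e-06) = 1083 rad/s.
Step 2 — f₀ = ω₀/(2π) = 172.4 Hz.
Step 3 — Series Q: Q = ω₀L/R = 1083·0.0888/1230 = 0.07819.
Step 4 — Bandwidth: Δω = ω₀/Q = 1.385e+04 rad/s; BW = Δω/(2π) = 2205 Hz.

(a) f₀ = 172.4 Hz  (b) Q = 0.07819  (c) BW = 2205 Hz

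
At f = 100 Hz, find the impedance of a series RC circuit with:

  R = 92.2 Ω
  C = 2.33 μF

Step 1 — Angular frequency: ω = 2π·f = 2π·100 = 628.3 rad/s.
Step 2 — Component impedances:
  R: Z = R = 92.2 Ω
  C: Z = 1/(jωC) = -j/(ω·C) = 0 - j683.1 Ω
Step 3 — Series combination: Z_total = R + C = 92.2 - j683.1 Ω = 689.3∠-82.3° Ω.

Z = 92.2 - j683.1 Ω = 689.3∠-82.3° Ω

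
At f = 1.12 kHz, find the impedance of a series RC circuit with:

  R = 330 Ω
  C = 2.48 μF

Step 1 — Angular frequency: ω = 2π·f = 2π·1120 = 7037 rad/s.
Step 2 — Component impedances:
  R: Z = R = 330 Ω
  C: Z = 1/(jωC) = -j/(ω·C) = 0 - j57.3 Ω
Step 3 — Series combination: Z_total = R + C = 330 - j57.3 Ω = 334.9∠-9.9° Ω.

Z = 330 - j57.3 Ω = 334.9∠-9.9° Ω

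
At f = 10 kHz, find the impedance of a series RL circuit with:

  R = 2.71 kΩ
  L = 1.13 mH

Step 1 — Angular frequency: ω = 2π·f = 2π·1e+04 = 6.283e+04 rad/s.
Step 2 — Component impedances:
  R: Z = R = 2710 Ω
  L: Z = jωL = j·6.283e+04·0.00113 = 0 + j71 Ω
Step 3 — Series combination: Z_total = R + L = 2710 + j71 Ω = 2711∠1.5° Ω.

Z = 2710 + j71 Ω = 2711∠1.5° Ω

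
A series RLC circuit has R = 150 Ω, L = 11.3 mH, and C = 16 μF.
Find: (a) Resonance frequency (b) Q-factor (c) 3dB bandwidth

Step 1 — Resonance: ω₀ = 1/√(LC) = 1/√(0.0113·1.6e-05) = 2352 rad/s.
Step 2 — f₀ = ω₀/(2π) = 374.3 Hz.
Step 3 — Series Q: Q = ω₀L/R = 2352·0.0113/150 = 0.1772.
Step 4 — Bandwidth: Δω = ω₀/Q = 1.327e+04 rad/s; BW = Δω/(2π) = 2113 Hz.

(a) f₀ = 374.3 Hz  (b) Q = 0.1772  (c) BW = 2113 Hz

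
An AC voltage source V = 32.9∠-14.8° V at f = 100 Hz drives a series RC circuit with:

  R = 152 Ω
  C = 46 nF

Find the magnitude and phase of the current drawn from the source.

Step 1 — Angular frequency: ω = 2π·f = 2π·100 = 628.3 rad/s.
Step 2 — Component impedances:
  R: Z = R = 152 Ω
  C: Z = 1/(jωC) = -j/(ω·C) = 0 - j3.46e+04 Ω
Step 3 — Series combination: Z_total = R + C = 152 - j3.46e+04 Ω = 3.46e+04∠-89.7° Ω.
Step 4 — Source phasor: V = 32.9∠-14.8° V = 31.81 - j8.404 V.
Step 5 — Ohm's law: I = V / Z_total = (31.81 - j8.404) / (152 - j3.46e+04) = 0.0002469 + j0.0009183 A.
Step 6 — Convert to polar: |I| = 0.0009509 A, ∠I = 74.9°.

I = 0.0009509∠74.9° A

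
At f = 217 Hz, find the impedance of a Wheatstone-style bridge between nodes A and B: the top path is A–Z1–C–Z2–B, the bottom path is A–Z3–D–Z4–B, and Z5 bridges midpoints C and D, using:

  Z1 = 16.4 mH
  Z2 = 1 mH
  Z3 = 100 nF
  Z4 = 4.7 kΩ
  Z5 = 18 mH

Step 1 — Angular frequency: ω = 2π·f = 2π·217 = 1363 rad/s.
Step 2 — Component impedances:
  Z1: Z = jωL = j·1363·0.0164 = 0 + j22.36 Ω
  Z2: Z = jωL = j·1363·0.001 = 0 + j1.363 Ω
  Z3: Z = 1/(jωC) = -j/(ω·C) = 0 - j7334 Ω
  Z4: Z = R = 4700 Ω
  Z5: Z = jωL = j·1363·0.018 = 0 + j24.54 Ω
Step 3 — Bridge requires nodal analysis (the Z5 bridge couples midpoints C and D, so the two paths cannot be reduced to a simple series/parallel combination). Setting node B to ground and injecting 1 A at node A, the 3-node admittance system at A, C, D solves to V_A = Z_AB = 0.000353 + j23.79 Ω = 23.79∠90.0° Ω.

Z = 0.000353 + j23.79 Ω = 23.79∠90.0° Ω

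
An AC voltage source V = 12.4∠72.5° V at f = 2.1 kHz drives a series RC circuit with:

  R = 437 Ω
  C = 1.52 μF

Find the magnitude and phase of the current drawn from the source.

Step 1 — Angular frequency: ω = 2π·f = 2π·2100 = 1.319e+04 rad/s.
Step 2 — Component impedances:
  R: Z = R = 437 Ω
  C: Z = 1/(jωC) = -j/(ω·C) = 0 - j49.86 Ω
Step 3 — Series combination: Z_total = R + C = 437 - j49.86 Ω = 439.8∠-6.5° Ω.
Step 4 — Source phasor: V = 12.4∠72.5° V = 3.729 + j11.83 V.
Step 5 — Ohm's law: I = V / Z_total = (3.729 + j11.83) / (437 - j49.86) = 0.005375 + j0.02768 A.
Step 6 — Convert to polar: |I| = 0.02819 A, ∠I = 79.0°.

I = 0.02819∠79.0° A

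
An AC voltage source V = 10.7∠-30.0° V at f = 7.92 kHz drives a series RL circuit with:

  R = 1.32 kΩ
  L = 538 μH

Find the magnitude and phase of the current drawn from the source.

Step 1 — Angular frequency: ω = 2π·f = 2π·7920 = 4.976e+04 rad/s.
Step 2 — Component impedances:
  R: Z = R = 1320 Ω
  L: Z = jωL = j·4.976e+04·0.000538 = 0 + j26.77 Ω
Step 3 — Series combination: Z_total = R + L = 1320 + j26.77 Ω = 1320∠1.2° Ω.
Step 4 — Source phasor: V = 10.7∠-30.0° V = 9.266 - j5.35 V.
Step 5 — Ohm's law: I = V / Z_total = (9.266 - j5.35) / (1320 + j26.77) = 0.006935 - j0.004194 A.
Step 6 — Convert to polar: |I| = 0.008104 A, ∠I = -31.2°.

I = 0.008104∠-31.2° A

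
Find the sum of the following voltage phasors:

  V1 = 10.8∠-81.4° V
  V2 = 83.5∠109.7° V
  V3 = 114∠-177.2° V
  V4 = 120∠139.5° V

Step 1 — Convert each phasor to rectangular form:
  V1 = 10.8·(cos(-81.4°) + j·sin(-81.4°)) = 1.615 - j10.68 V
  V2 = 83.5·(cos(109.7°) + j·sin(109.7°)) = -28.15 + j78.61 V
  V3 = 114·(cos(-177.2°) + j·sin(-177.2°)) = -113.9 - j5.569 V
  V4 = 120·(cos(139.5°) + j·sin(139.5°)) = -91.25 + j77.93 V
Step 2 — Sum components: V_total = -231.6 + j140.3 V.
Step 3 — Convert to polar: |V_total| = 270.8 V, ∠V_total = 148.8°.

V_total = 270.8∠148.8° V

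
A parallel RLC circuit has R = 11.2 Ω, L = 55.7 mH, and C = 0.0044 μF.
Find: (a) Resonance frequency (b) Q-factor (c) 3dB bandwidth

Step 1 — Resonance: ω₀ = 1/√(LC) = 1/√(0.0557·4.4e-09) = 6.388e+04 rad/s.
Step 2 — f₀ = ω₀/(2π) = 1.017e+04 Hz.
Step 3 — Parallel Q: Q = R/(ω₀L) = 11.2/(6.388e+04·0.0557) = 0.003148.
Step 4 — Bandwidth: Δω = ω₀/Q = 2.029e+07 rad/s; BW = Δω/(2π) = 3.23e+06 Hz.

(a) f₀ = 1.017e+04 Hz  (b) Q = 0.003148  (c) BW = 3.23e+06 Hz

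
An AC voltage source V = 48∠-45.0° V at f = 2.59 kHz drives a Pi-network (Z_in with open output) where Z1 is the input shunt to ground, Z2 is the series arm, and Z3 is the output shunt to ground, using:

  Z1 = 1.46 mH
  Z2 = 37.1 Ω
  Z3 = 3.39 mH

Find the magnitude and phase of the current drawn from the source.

Step 1 — Angular frequency: ω = 2π·f = 2π·2590 = 1.627e+04 rad/s.
Step 2 — Component impedances:
  Z1: Z = jωL = j·1.627e+04·0.00146 = 0 + j23.76 Ω
  Z2: Z = R = 37.1 Ω
  Z3: Z = jωL = j·1.627e+04·0.00339 = 0 + j55.17 Ω
Step 3 — With open output, the series arm Z2 and the output shunt Z3 appear in series to ground: Z2 + Z3 = 37.1 + j55.17 Ω.
Step 4 — Parallel with input shunt Z1: Z_in = Z1 || (Z2 + Z3) = 2.754 + j17.9 Ω = 18.11∠81.3° Ω.
Step 5 — Source phasor: V = 48∠-45.0° V = 33.94 - j33.94 V.
Step 6 — Ohm's law: I = V / Z_total = (33.94 - j33.94) / (2.754 + j17.9) = -1.567 - j2.137 A.
Step 7 — Convert to polar: |I| = 2.65 A, ∠I = -126.3°.

I = 2.65∠-126.3° A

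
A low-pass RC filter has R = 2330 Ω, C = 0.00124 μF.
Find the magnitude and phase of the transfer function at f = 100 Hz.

Step 1 — Angular frequency: ω = 2π·100 = 628.3 rad/s.
Step 2 — Transfer function: H(jω) = 1/(1 + jωRC).
Step 3 — Denominator: 1 + jωRC = 1 + j·628.3·2330·1.24e-09 = 1 + j0.001815.
Step 4 — H = 1 - j0.001815.
Step 5 — Magnitude: |H| = 1 (-0.0 dB); phase: φ = -0.1°.

|H| = 1 (-0.0 dB), φ = -0.1°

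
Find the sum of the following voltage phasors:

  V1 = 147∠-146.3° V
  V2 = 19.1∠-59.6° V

Step 1 — Convert each phasor to rectangular form:
  V1 = 147·(cos(-146.3°) + j·sin(-146.3°)) = -122.3 - j81.56 V
  V2 = 19.1·(cos(-59.6°) + j·sin(-59.6°)) = 9.665 - j16.47 V
Step 2 — Sum components: V_total = -112.6 - j98.04 V.
Step 3 — Convert to polar: |V_total| = 149.3 V, ∠V_total = -139.0°.

V_total = 149.3∠-139.0° V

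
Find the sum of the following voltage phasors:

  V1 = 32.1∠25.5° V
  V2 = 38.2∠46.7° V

Step 1 — Convert each phasor to rectangular form:
  V1 = 32.1·(cos(25.5°) + j·sin(25.5°)) = 28.97 + j13.82 V
  V2 = 38.2·(cos(46.7°) + j·sin(46.7°)) = 26.2 + j27.8 V
Step 2 — Sum components: V_total = 55.17 + j41.62 V.
Step 3 — Convert to polar: |V_total| = 69.11 V, ∠V_total = 37.0°.

V_total = 69.11∠37.0° V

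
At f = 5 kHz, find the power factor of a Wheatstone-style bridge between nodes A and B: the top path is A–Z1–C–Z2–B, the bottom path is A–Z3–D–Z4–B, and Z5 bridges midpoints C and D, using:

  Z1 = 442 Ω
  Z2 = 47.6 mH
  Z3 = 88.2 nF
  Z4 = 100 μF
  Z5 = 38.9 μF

Step 1 — Angular frequency: ω = 2π·f = 2π·5000 = 3.142e+04 rad/s.
Step 2 — Component impedances:
  Z1: Z = R = 442 Ω
  Z2: Z = jωL = j·3.142e+04·0.0476 = 0 + j1495 Ω
  Z3: Z = 1/(jωC) = -j/(ω·C) = 0 - j360.9 Ω
  Z4: Z = 1/(jωC) = -j/(ω·C) = 0 - j0.3183 Ω
  Z5: Z = 1/(jωC) = -j/(ω·C) = 0 - j0.8183 Ω
Step 3 — Bridge requires nodal analysis (the Z5 bridge couples midpoints C and D, so the two paths cannot be reduced to a simple series/parallel combination). Setting node B to ground and injecting 1 A at node A, the 3-node admittance system at A, C, D solves to V_A = Z_AB = 176.5 - j216.8 Ω = 279.5∠-50.9° Ω.
Step 4 — Power factor: PF = cos(φ) = Re(Z)/|Z| = 176.48/279.54 = 0.6313.
Step 5 — Type: Im(Z) = -216.8 ⇒ leading (phase φ = -50.9°).

PF = 0.6313 (leading, φ = -50.9°)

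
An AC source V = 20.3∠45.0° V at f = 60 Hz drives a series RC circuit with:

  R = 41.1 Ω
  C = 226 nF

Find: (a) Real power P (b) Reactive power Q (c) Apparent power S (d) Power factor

Step 1 — Angular frequency: ω = 2π·f = 2π·60 = 377 rad/s.
Step 2 — Component impedances:
  R: Z = R = 41.1 Ω
  C: Z = 1/(jωC) = -j/(ω·C) = 0 - j1.174e+04 Ω
Step 3 — Series combination: Z_total = R + C = 41.1 - j1.174e+04 Ω = 1.174e+04∠-89.8° Ω.
Step 4 — Source phasor: V = 20.3∠45.0° V = 14.35 + j14.35 V.
Step 5 — Current: I = V / Z = -0.001219 + j0.001227 A = 0.00173∠134.8° A.
Step 6 — Complex power: S = V·I* = 0.0001229 - j0.03511 VA.
Step 7 — Real power: P = Re(S) = 0.0001229 W.
Step 8 — Reactive power: Q = Im(S) = -0.03511 VAR.
Step 9 — Apparent power: |S| = 0.03511 VA.
Step 10 — Power factor: PF = P/|S| = 0.003502 (leading).

(a) P = 0.0001229 W  (b) Q = -0.03511 VAR  (c) S = 0.03511 VA  (d) PF = 0.003502 (leading)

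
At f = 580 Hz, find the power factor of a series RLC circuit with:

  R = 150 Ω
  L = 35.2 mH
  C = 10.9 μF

Step 1 — Angular frequency: ω = 2π·f = 2π·580 = 3644 rad/s.
Step 2 — Component impedances:
  R: Z = R = 150 Ω
  L: Z = jωL = j·3644·0.0352 = 0 + j128.3 Ω
  C: Z = 1/(jωC) = -j/(ω·C) = 0 - j25.17 Ω
Step 3 — Series combination: Z_total = R + L + C = 150 + j103.1 Ω = 182∠34.5° Ω.
Step 4 — Power factor: PF = cos(φ) = Re(Z)/|Z| = 150/182.02 = 0.8241.
Step 5 — Type: Im(Z) = 103.1 ⇒ lagging (phase φ = 34.5°).

PF = 0.8241 (lagging, φ = 34.5°)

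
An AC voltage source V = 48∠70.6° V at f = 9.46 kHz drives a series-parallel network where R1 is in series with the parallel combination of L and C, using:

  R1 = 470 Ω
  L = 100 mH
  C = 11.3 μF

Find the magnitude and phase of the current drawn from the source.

Step 1 — Angular frequency: ω = 2π·f = 2π·9460 = 5.944e+04 rad/s.
Step 2 — Component impedances:
  R1: Z = R = 470 Ω
  L: Z = jωL = j·5.944e+04·0.1 = 0 + j5944 Ω
  C: Z = 1/(jωC) = -j/(ω·C) = 0 - j1.489 Ω
Step 3 — Parallel branch: L || C = 1/(1/L + 1/C) = 0 - j1.489 Ω.
Step 4 — Series with R1: Z_total = R1 + (L || C) = 470 - j1.489 Ω = 470∠-0.2° Ω.
Step 5 — Source phasor: V = 48∠70.6° V = 15.94 + j45.27 V.
Step 6 — Ohm's law: I = V / Z_total = (15.94 + j45.27) / (470 - j1.489) = 0.03362 + j0.09644 A.
Step 7 — Convert to polar: |I| = 0.1021 A, ∠I = 70.8°.

I = 0.1021∠70.8° A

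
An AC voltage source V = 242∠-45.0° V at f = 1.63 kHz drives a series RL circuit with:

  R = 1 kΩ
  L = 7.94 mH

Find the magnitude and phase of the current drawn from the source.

Step 1 — Angular frequency: ω = 2π·f = 2π·1630 = 1.024e+04 rad/s.
Step 2 — Component impedances:
  R: Z = R = 1000 Ω
  L: Z = jωL = j·1.024e+04·0.00794 = 0 + j81.32 Ω
Step 3 — Series combination: Z_total = R + L = 1000 + j81.32 Ω = 1003∠4.6° Ω.
Step 4 — Source phasor: V = 242∠-45.0° V = 171.1 - j171.1 V.
Step 5 — Ohm's law: I = V / Z_total = (171.1 - j171.1) / (1000 + j81.32) = 0.1562 - j0.1838 A.
Step 6 — Convert to polar: |I| = 0.2412 A, ∠I = -49.6°.

I = 0.2412∠-49.6° A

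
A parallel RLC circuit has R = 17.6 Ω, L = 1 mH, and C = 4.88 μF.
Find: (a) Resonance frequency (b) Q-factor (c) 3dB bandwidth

Step 1 — Resonance: ω₀ = 1/√(LC) = 1/√(0.001·4.88e-06) = 1.431e+04 rad/s.
Step 2 — f₀ = ω₀/(2π) = 2278 Hz.
Step 3 — Parallel Q: Q = R/(ω₀L) = 17.6/(1.431e+04·0.001) = 1.229.
Step 4 — Bandwidth: Δω = ω₀/Q = 1.164e+04 rad/s; BW = Δω/(2π) = 1853 Hz.

(a) f₀ = 2278 Hz  (b) Q = 1.229  (c) BW = 1853 Hz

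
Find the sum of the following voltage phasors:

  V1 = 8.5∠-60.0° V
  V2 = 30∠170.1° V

Step 1 — Convert each phasor to rectangular form:
  V1 = 8.5·(cos(-60.0°) + j·sin(-60.0°)) = 4.25 - j7.361 V
  V2 = 30·(cos(170.1°) + j·sin(170.1°)) = -29.55 + j5.158 V
Step 2 — Sum components: V_total = -25.3 - j2.203 V.
Step 3 — Convert to polar: |V_total| = 25.4 V, ∠V_total = -175.0°.

V_total = 25.4∠-175.0° V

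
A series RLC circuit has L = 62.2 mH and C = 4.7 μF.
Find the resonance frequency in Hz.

Step 1 — Resonance condition Im(Z)=0 gives ω₀ = 1/√(LC).
Step 2 — ω₀ = 1/√(0.0622·4.7e-06) = 1850 rad/s.
Step 3 — f₀ = ω₀/(2π) = 294.4 Hz.

f₀ = 294.4 Hz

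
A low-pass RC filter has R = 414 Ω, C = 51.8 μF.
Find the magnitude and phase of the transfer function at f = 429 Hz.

Step 1 — Angular frequency: ω = 2π·429 = 2695 rad/s.
Step 2 — Transfer function: H(jω) = 1/(1 + jωRC).
Step 3 — Denominator: 1 + jωRC = 1 + j·2695·414·5.18e-05 = 1 + j57.81.
Step 4 — H = 0.0002992 - j0.01729.
Step 5 — Magnitude: |H| = 0.0173 (-35.2 dB); phase: φ = -89.0°.

|H| = 0.0173 (-35.2 dB), φ = -89.0°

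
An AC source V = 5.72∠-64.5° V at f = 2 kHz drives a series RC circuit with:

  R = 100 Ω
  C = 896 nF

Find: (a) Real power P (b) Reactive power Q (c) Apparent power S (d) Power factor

Step 1 — Angular frequency: ω = 2π·f = 2π·2000 = 1.257e+04 rad/s.
Step 2 — Component impedances:
  R: Z = R = 100 Ω
  C: Z = 1/(jωC) = -j/(ω·C) = 0 - j88.81 Ω
Step 3 — Series combination: Z_total = R + C = 100 - j88.81 Ω = 133.7∠-41.6° Ω.
Step 4 — Source phasor: V = 5.72∠-64.5° V = 2.463 - j5.163 V.
Step 5 — Current: I = V / Z = 0.0394 - j0.01664 A = 0.04277∠-22.9° A.
Step 6 — Complex power: S = V·I* = 0.1829 - j0.1624 VA.
Step 7 — Real power: P = Re(S) = 0.1829 W.
Step 8 — Reactive power: Q = Im(S) = -0.1624 VAR.
Step 9 — Apparent power: |S| = 0.2446 VA.
Step 10 — Power factor: PF = P/|S| = 0.7477 (leading).

(a) P = 0.1829 W  (b) Q = -0.1624 VAR  (c) S = 0.2446 VA  (d) PF = 0.7477 (leading)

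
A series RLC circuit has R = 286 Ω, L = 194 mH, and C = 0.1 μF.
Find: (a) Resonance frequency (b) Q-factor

Step 1 — Resonance condition Im(Z)=0 gives ω₀ = 1/√(LC).
Step 2 — ω₀ = 1/√(0.194·1e-07) = 7180 rad/s.
Step 3 — f₀ = ω₀/(2π) = 1143 Hz.
Step 4 — Series Q: Q = ω₀L/R = 7180·0.194/286 = 4.87.

(a) f₀ = 1143 Hz  (b) Q = 4.87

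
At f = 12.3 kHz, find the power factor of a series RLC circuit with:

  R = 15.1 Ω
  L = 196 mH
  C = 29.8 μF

Step 1 — Angular frequency: ω = 2π·f = 2π·1.23e+04 = 7.728e+04 rad/s.
Step 2 — Component impedances:
  R: Z = R = 15.1 Ω
  L: Z = jωL = j·7.728e+04·0.196 = 0 + j1.515e+04 Ω
  C: Z = 1/(jωC) = -j/(ω·C) = 0 - j0.4342 Ω
Step 3 — Series combination: Z_total = R + L + C = 15.1 + j1.515e+04 Ω = 1.515e+04∠89.9° Ω.
Step 4 — Power factor: PF = cos(φ) = Re(Z)/|Z| = 15.1/15147 = 0.0009969.
Step 5 — Type: Im(Z) = 1.515e+04 ⇒ lagging (phase φ = 89.9°).

PF = 0.0009969 (lagging, φ = 89.9°)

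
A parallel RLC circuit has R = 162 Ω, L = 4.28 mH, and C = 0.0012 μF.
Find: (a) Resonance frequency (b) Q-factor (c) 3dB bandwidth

Step 1 — Resonance: ω₀ = 1/√(LC) = 1/√(0.00428·1.2e-09) = 4.413e+05 rad/s.
Step 2 — f₀ = ω₀/(2π) = 7.023e+04 Hz.
Step 3 — Parallel Q: Q = R/(ω₀L) = 162/(4.413e+05·0.00428) = 0.08578.
Step 4 — Bandwidth: Δω = ω₀/Q = 5.144e+06 rad/s; BW = Δω/(2π) = 8.187e+05 Hz.

(a) f₀ = 7.023e+04 Hz  (b) Q = 0.08578  (c) BW = 8.187e+05 Hz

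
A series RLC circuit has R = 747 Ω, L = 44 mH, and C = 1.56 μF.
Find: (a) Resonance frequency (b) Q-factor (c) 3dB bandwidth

Step 1 — Resonance: ω₀ = 1/√(LC) = 1/√(0.044·1.56e-06) = 3817 rad/s.
Step 2 — f₀ = ω₀/(2π) = 607.5 Hz.
Step 3 — Series Q: Q = ω₀L/R = 3817·0.044/747 = 0.2248.
Step 4 — Bandwidth: Δω = ω₀/Q = 1.698e+04 rad/s; BW = Δω/(2π) = 2702 Hz.

(a) f₀ = 607.5 Hz  (b) Q = 0.2248  (c) BW = 2702 Hz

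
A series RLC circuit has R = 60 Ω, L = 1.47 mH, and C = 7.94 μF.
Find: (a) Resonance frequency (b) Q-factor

Step 1 — Resonance condition Im(Z)=0 gives ω₀ = 1/√(LC).
Step 2 — ω₀ = 1/√(0.00147·7.94e-06) = 9256 rad/s.
Step 3 — f₀ = ω₀/(2π) = 1473 Hz.
Step 4 — Series Q: Q = ω₀L/R = 9256·0.00147/60 = 0.2268.

(a) f₀ = 1473 Hz  (b) Q = 0.2268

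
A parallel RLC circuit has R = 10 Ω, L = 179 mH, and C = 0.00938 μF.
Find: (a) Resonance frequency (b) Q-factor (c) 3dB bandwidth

Step 1 — Resonance: ω₀ = 1/√(LC) = 1/√(0.179·9.38e-09) = 2.44e+04 rad/s.
Step 2 — f₀ = ω₀/(2π) = 3884 Hz.
Step 3 — Parallel Q: Q = R/(ω₀L) = 10/(2.44e+04·0.179) = 0.002289.
Step 4 — Bandwidth: Δω = ω₀/Q = 1.066e+07 rad/s; BW = Δω/(2π) = 1.697e+06 Hz.

(a) f₀ = 3884 Hz  (b) Q = 0.002289  (c) BW = 1.697e+06 Hz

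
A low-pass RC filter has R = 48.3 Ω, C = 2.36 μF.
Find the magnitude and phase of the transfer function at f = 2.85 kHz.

Step 1 — Angular frequency: ω = 2π·2850 = 1.791e+04 rad/s.
Step 2 — Transfer function: H(jω) = 1/(1 + jωRC).
Step 3 — Denominator: 1 + jωRC = 1 + j·1.791e+04·48.3·2.36e-06 = 1 + j2.041.
Step 4 — H = 0.1936 - j0.3951.
Step 5 — Magnitude: |H| = 0.4399 (-7.1 dB); phase: φ = -63.9°.

|H| = 0.4399 (-7.1 dB), φ = -63.9°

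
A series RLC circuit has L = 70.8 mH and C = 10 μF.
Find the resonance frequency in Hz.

Step 1 — Resonance condition Im(Z)=0 gives ω₀ = 1/√(LC).
Step 2 — ω₀ = 1/√(0.0708·1e-05) = 1188 rad/s.
Step 3 — f₀ = ω₀/(2π) = 189.1 Hz.

f₀ = 189.1 Hz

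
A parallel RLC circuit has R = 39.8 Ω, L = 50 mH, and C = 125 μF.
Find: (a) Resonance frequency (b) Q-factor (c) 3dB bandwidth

Step 1 — Resonance: ω₀ = 1/√(LC) = 1/√(0.05·0.000125) = 400 rad/s.
Step 2 — f₀ = ω₀/(2π) = 63.66 Hz.
Step 3 — Parallel Q: Q = R/(ω₀L) = 39.8/(400·0.05) = 1.99.
Step 4 — Bandwidth: Δω = ω₀/Q = 201 rad/s; BW = Δω/(2π) = 31.99 Hz.

(a) f₀ = 63.66 Hz  (b) Q = 1.99  (c) BW = 31.99 Hz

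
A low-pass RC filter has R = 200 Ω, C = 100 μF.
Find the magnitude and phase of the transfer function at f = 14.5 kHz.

Step 1 — Angular frequency: ω = 2π·1.45e+04 = 9.111e+04 rad/s.
Step 2 — Transfer function: H(jω) = 1/(1 + jωRC).
Step 3 — Denominator: 1 + jωRC = 1 + j·9.111e+04·200·0.0001 = 1 + j1822.
Step 4 — H = 3.012e-07 - j0.0005488.
Step 5 — Magnitude: |H| = 0.0005488 (-65.2 dB); phase: φ = -90.0°.

|H| = 0.0005488 (-65.2 dB), φ = -90.0°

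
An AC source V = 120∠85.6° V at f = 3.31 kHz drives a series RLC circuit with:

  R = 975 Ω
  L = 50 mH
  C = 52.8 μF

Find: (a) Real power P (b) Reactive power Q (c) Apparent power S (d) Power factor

Step 1 — Angular frequency: ω = 2π·f = 2π·3310 = 2.08e+04 rad/s.
Step 2 — Component impedances:
  R: Z = R = 975 Ω
  L: Z = jωL = j·2.08e+04·0.05 = 0 + j1040 Ω
  C: Z = 1/(jωC) = -j/(ω·C) = 0 - j0.9107 Ω
Step 3 — Series combination: Z_total = R + L + C = 975 + j1039 Ω = 1425∠46.8° Ω.
Step 4 — Source phasor: V = 120∠85.6° V = 9.206 + j119.6 V.
Step 5 — Current: I = V / Z = 0.06566 + j0.05275 A = 0.08422∠38.8° A.
Step 6 — Complex power: S = V·I* = 6.916 + j7.37 VA.
Step 7 — Real power: P = Re(S) = 6.916 W.
Step 8 — Reactive power: Q = Im(S) = 7.37 VAR.
Step 9 — Apparent power: |S| = 10.11 VA.
Step 10 — Power factor: PF = P/|S| = 0.6843 (lagging).

(a) P = 6.916 W  (b) Q = 7.37 VAR  (c) S = 10.11 VA  (d) PF = 0.6843 (lagging)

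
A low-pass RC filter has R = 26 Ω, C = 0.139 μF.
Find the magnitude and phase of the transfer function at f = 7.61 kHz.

Step 1 — Angular frequency: ω = 2π·7610 = 4.782e+04 rad/s.
Step 2 — Transfer function: H(jω) = 1/(1 + jωRC).
Step 3 — Denominator: 1 + jωRC = 1 + j·4.782e+04·26·1.39e-07 = 1 + j0.1728.
Step 4 — H = 0.971 - j0.1678.
Step 5 — Magnitude: |H| = 0.9854 (-0.1 dB); phase: φ = -9.8°.

|H| = 0.9854 (-0.1 dB), φ = -9.8°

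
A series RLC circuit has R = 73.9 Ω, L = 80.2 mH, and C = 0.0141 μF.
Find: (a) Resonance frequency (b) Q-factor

Step 1 — Resonance condition Im(Z)=0 gives ω₀ = 1/√(LC).
Step 2 — ω₀ = 1/√(0.0802·1.41e-08) = 2.974e+04 rad/s.
Step 3 — f₀ = ω₀/(2π) = 4733 Hz.
Step 4 — Series Q: Q = ω₀L/R = 2.974e+04·0.0802/73.9 = 32.27.

(a) f₀ = 4733 Hz  (b) Q = 32.27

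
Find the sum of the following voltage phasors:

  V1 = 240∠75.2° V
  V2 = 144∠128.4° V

Step 1 — Convert each phasor to rectangular form:
  V1 = 240·(cos(75.2°) + j·sin(75.2°)) = 61.31 + j232 V
  V2 = 144·(cos(128.4°) + j·sin(128.4°)) = -89.45 + j112.9 V
Step 2 — Sum components: V_total = -28.14 + j344.9 V.
Step 3 — Convert to polar: |V_total| = 346 V, ∠V_total = 94.7°.

V_total = 346∠94.7° V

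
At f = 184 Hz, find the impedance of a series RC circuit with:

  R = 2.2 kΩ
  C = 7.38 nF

Step 1 — Angular frequency: ω = 2π·f = 2π·184 = 1156 rad/s.
Step 2 — Component impedances:
  R: Z = R = 2200 Ω
  C: Z = 1/(jωC) = -j/(ω·C) = 0 - j1.172e+05 Ω
Step 3 — Series combination: Z_total = R + C = 2200 - j1.172e+05 Ω = 1.172e+05∠-88.9° Ω.

Z = 2200 - j1.172e+05 Ω = 1.172e+05∠-88.9° Ω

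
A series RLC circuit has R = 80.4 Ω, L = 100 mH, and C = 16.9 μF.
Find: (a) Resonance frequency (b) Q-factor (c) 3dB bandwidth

Step 1 — Resonance: ω₀ = 1/√(LC) = 1/√(0.1·1.69e-05) = 769.2 rad/s.
Step 2 — f₀ = ω₀/(2π) = 122.4 Hz.
Step 3 — Series Q: Q = ω₀L/R = 769.2·0.1/80.4 = 0.9568.
Step 4 — Bandwidth: Δω = ω₀/Q = 804 rad/s; BW = Δω/(2π) = 128 Hz.

(a) f₀ = 122.4 Hz  (b) Q = 0.9568  (c) BW = 128 Hz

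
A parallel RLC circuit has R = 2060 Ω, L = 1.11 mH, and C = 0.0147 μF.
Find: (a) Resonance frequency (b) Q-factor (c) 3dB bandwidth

Step 1 — Resonance: ω₀ = 1/√(LC) = 1/√(0.00111·1.47e-08) = 2.476e+05 rad/s.
Step 2 — f₀ = ω₀/(2π) = 3.94e+04 Hz.
Step 3 — Parallel Q: Q = R/(ω₀L) = 2060/(2.476e+05·0.00111) = 7.497.
Step 4 — Bandwidth: Δω = ω₀/Q = 3.302e+04 rad/s; BW = Δω/(2π) = 5256 Hz.

(a) f₀ = 3.94e+04 Hz  (b) Q = 7.497  (c) BW = 5256 Hz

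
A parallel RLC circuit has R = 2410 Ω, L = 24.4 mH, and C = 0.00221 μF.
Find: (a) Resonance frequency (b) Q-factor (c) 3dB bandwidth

Step 1 — Resonance: ω₀ = 1/√(LC) = 1/√(0.0244·2.21e-09) = 1.362e+05 rad/s.
Step 2 — f₀ = ω₀/(2π) = 2.167e+04 Hz.
Step 3 — Parallel Q: Q = R/(ω₀L) = 2410/(1.362e+05·0.0244) = 0.7253.
Step 4 — Bandwidth: Δω = ω₀/Q = 1.878e+05 rad/s; BW = Δω/(2π) = 2.988e+04 Hz.

(a) f₀ = 2.167e+04 Hz  (b) Q = 0.7253  (c) BW = 2.988e+04 Hz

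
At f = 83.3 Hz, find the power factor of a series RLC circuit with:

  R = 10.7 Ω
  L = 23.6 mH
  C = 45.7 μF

Step 1 — Angular frequency: ω = 2π·f = 2π·83.3 = 523.4 rad/s.
Step 2 — Component impedances:
  R: Z = R = 10.7 Ω
  L: Z = jωL = j·523.4·0.0236 = 0 + j12.35 Ω
  C: Z = 1/(jωC) = -j/(ω·C) = 0 - j41.81 Ω
Step 3 — Series combination: Z_total = R + L + C = 10.7 - j29.46 Ω = 31.34∠-70.0° Ω.
Step 4 — Power factor: PF = cos(φ) = Re(Z)/|Z| = 10.7/31.34 = 0.3414.
Step 5 — Type: Im(Z) = -29.46 ⇒ leading (phase φ = -70.0°).

PF = 0.3414 (leading, φ = -70.0°)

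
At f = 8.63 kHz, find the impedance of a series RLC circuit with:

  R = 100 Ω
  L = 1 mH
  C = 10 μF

Step 1 — Angular frequency: ω = 2π·f = 2π·8630 = 5.422e+04 rad/s.
Step 2 — Component impedances:
  R: Z = R = 100 Ω
  L: Z = jωL = j·5.422e+04·0.001 = 0 + j54.22 Ω
  C: Z = 1/(jωC) = -j/(ω·C) = 0 - j1.844 Ω
Step 3 — Series combination: Z_total = R + L + C = 100 + j52.38 Ω = 112.9∠27.6° Ω.

Z = 100 + j52.38 Ω = 112.9∠27.6° Ω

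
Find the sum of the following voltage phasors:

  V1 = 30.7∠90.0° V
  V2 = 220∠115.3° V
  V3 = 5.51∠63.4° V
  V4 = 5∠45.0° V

Step 1 — Convert each phasor to rectangular form:
  V1 = 30.7·(cos(90.0°) + j·sin(90.0°)) = 0 + j30.7 V
  V2 = 220·(cos(115.3°) + j·sin(115.3°)) = -94.02 + j198.9 V
  V3 = 5.51·(cos(63.4°) + j·sin(63.4°)) = 2.467 + j4.927 V
  V4 = 5·(cos(45.0°) + j·sin(45.0°)) = 3.536 + j3.536 V
Step 2 — Sum components: V_total = -88.02 + j238.1 V.
Step 3 — Convert to polar: |V_total| = 253.8 V, ∠V_total = 110.3°.

V_total = 253.8∠110.3° V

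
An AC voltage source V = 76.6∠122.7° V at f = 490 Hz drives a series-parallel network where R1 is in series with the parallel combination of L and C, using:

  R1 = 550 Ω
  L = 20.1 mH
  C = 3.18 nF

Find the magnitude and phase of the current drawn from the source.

Step 1 — Angular frequency: ω = 2π·f = 2π·490 = 3079 rad/s.
Step 2 — Component impedances:
  R1: Z = R = 550 Ω
  L: Z = jωL = j·3079·0.0201 = 0 + j61.88 Ω
  C: Z = 1/(jωC) = -j/(ω·C) = 0 - j1.021e+05 Ω
Step 3 — Parallel branch: L || C = 1/(1/L + 1/C) = 0 + j61.92 Ω.
Step 4 — Series with R1: Z_total = R1 + (L || C) = 550 + j61.92 Ω = 553.5∠6.4° Ω.
Step 5 — Source phasor: V = 76.6∠122.7° V = -41.38 + j64.46 V.
Step 6 — Ohm's law: I = V / Z_total = (-41.38 + j64.46) / (550 + j61.92) = -0.06127 + j0.1241 A.
Step 7 — Convert to polar: |I| = 0.1384 A, ∠I = 116.3°.

I = 0.1384∠116.3° A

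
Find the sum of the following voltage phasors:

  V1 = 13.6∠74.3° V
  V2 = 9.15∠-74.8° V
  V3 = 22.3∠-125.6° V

Step 1 — Convert each phasor to rectangular form:
  V1 = 13.6·(cos(74.3°) + j·sin(74.3°)) = 3.68 + j13.09 V
  V2 = 9.15·(cos(-74.8°) + j·sin(-74.8°)) = 2.399 - j8.83 V
  V3 = 22.3·(cos(-125.6°) + j·sin(-125.6°)) = -12.98 - j18.13 V
Step 2 — Sum components: V_total = -6.902 - j13.87 V.
Step 3 — Convert to polar: |V_total| = 15.49 V, ∠V_total = -116.5°.

V_total = 15.49∠-116.5° V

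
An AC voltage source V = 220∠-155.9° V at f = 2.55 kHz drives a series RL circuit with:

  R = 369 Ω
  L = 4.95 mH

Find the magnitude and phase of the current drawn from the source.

Step 1 — Angular frequency: ω = 2π·f = 2π·2550 = 1.602e+04 rad/s.
Step 2 — Component impedances:
  R: Z = R = 369 Ω
  L: Z = jωL = j·1.602e+04·0.00495 = 0 + j79.31 Ω
Step 3 — Series combination: Z_total = R + L = 369 + j79.31 Ω = 377.4∠12.1° Ω.
Step 4 — Source phasor: V = 220∠-155.9° V = -200.8 - j89.83 V.
Step 5 — Ohm's law: I = V / Z_total = (-200.8 - j89.83) / (369 + j79.31) = -0.5702 - j0.1209 A.
Step 6 — Convert to polar: |I| = 0.5829 A, ∠I = -168.0°.

I = 0.5829∠-168.0° A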